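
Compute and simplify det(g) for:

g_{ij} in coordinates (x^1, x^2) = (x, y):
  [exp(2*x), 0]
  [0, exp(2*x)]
For a 2×2 metric: det(g) = g_{11}·g_{22} - g_{12}·g_{21}
= (exp(2*x))·(exp(2*x)) - (0)·(0)
= exp(4*x) - 0
det(g) = exp(4*x)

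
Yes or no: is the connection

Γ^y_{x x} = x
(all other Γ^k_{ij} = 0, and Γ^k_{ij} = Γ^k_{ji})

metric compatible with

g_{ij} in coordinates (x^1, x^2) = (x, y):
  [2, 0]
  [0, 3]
Using ∇_k g_{ij} = ∂_k g_{ij} - Γ^m_{ki} g_{mj} - Γ^m_{kj} g_{im}:
∇_x g_{xy} = (0) - (3*x) - (0) = -3*x ≠ 0
So the connection is not metric compatible (it is not the Levi-Civita connection).
No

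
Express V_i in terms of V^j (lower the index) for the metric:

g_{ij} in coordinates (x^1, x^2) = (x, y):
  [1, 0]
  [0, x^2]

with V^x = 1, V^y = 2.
V_i = g_{ij} V^j:
V_x = (1)(1) + (0)(2) = 1
V_y = (0)(1) + (x^2)(2) = 2*x^2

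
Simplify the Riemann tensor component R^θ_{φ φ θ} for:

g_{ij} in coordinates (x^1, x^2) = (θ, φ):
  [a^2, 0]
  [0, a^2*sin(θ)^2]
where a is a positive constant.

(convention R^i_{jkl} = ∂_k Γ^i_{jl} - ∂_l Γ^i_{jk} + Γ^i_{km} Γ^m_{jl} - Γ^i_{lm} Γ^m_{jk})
Non-zero Christoffel symbols (Γ^k_{ij} = Γ^k_{ji}):
Γ^θ_{φ φ} = -sin(2*θ)/2
Γ^φ_{θ φ} = 1/tan(θ)
R^θ_{φ φ θ} = ∂_φ Γ^θ_{φ θ} - ∂_θ Γ^θ_{φ φ} + Γ^θ_{φ m} Γ^m_{φ θ} - Γ^θ_{θ m} Γ^m_{φ φ}
  = (0) - (-cos(2*θ)) + (-cos(θ)^2) - (0) = -sin(θ)^2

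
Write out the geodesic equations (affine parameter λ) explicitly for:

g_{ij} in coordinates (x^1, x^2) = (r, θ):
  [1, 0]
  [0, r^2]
Geodesic equation: d^2x^k/dλ^2 + Γ^k_{ij} (dx^i/dλ)(dx^j/dλ) = 0.
Non-zero Christoffel symbols:
Γ^r_{θ θ} = -r
Γ^θ_{r θ} = 1/r
Substituting (the symmetric pair Γ^k_{ij}, Γ^k_{ji} combines into a factor 2):
d^2r/dλ^2 - r (dθ/dλ)^2 = 0
d^2θ/dλ^2 + (2/r) (dr/dλ)(dθ/dλ) = 0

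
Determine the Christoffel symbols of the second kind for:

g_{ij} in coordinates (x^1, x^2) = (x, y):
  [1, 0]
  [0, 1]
Using Γ^k_{ij} = (1/2) g^{km} (∂_i g_{mj} + ∂_j g_{mi} - ∂_m g_{ij}); the metric is diagonal, so only the m = k term contributes.
Every metric component is constant, so all ∂_m g_{ij} = 0 and every Christoffel symbol vanishes.
All Christoffel symbols are zero.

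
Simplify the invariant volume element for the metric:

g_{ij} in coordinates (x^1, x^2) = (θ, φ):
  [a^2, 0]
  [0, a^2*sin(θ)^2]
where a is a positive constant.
det(g) = a^4*sin(θ)^2
√|det(g)| = a^2*sin(θ) (taking 0 < θ < π so that |sin(θ)| = sin(θ))
Volume element: dV = a^2*sin(θ) dθ dφ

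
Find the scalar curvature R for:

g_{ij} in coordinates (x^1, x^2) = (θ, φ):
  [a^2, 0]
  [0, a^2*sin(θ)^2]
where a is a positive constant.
Non-zero Christoffel symbols (Γ^k_{ij} = Γ^k_{ji}):
Γ^θ_{φ φ} = -sin(2*θ)/2
Γ^φ_{θ φ} = 1/tan(θ)
Ricci tensor (R_{ij} = R^k_{ikj}): R_{θθ} = 1, R_{θφ} = 0, R_{φφ} = sin(θ)^2
Inverse metric: g^{θθ} = 1/a^2, g^{φφ} = 1/(a^2*sin(θ)^2)
R = g^{ij} R_{ij} = (1/a^2)(1) + (1/(a^2*sin(θ)^2))(sin(θ)^2) = 2/a^2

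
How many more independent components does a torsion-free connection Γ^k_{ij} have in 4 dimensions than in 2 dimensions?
Independent components in n dimensions: n × n(n+1)/2 = n^2(n+1)/2.
4D: 4 × 10 = 40
2D: 2 × 3 = 6
Difference = 40 - 6 = 34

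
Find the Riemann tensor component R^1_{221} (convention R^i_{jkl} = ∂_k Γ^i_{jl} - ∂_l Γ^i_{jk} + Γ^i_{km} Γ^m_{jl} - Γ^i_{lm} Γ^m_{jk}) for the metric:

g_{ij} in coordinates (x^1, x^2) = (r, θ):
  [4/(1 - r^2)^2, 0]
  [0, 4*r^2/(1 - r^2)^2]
Non-zero Christoffel symbols (Γ^k_{ij} = Γ^k_{ji}):
Γ^r_{r r} = 2*r/(1 - r^2)
Γ^r_{θ θ} = (r^3 + r)/(r^2 - 1)
Γ^θ_{r θ} = (-r^2 - 1)/(r^3 - r)
R^r_{θ θ r} = ∂_θ Γ^r_{θ r} - ∂_r Γ^r_{θ θ} + Γ^r_{θ m} Γ^m_{θ r} - Γ^r_{r m} Γ^m_{θ θ}
  = (0) - ((r^4 - 4*r^2 - 1)/(r^2 - 1)^2) + (-(r^2 + 1)^2/(r^2 - 1)^2) - (-2*r^2*(r^2 + 1)/(r^2 - 1)^2) = 4*r^2/(r^2 - 1)^2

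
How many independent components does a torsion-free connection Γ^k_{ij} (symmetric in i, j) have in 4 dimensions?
Γ^k_{ij} has n choices for the upper index and n(n+1)/2 independent symmetric lower index pairs.
Total = 4 × 4×5/2 = 4 × 10 = 40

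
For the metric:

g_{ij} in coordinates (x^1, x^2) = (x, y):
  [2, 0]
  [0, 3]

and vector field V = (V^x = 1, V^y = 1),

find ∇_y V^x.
All Christoffel symbols are zero.
∇_y V^x = ∂_y V^x + Γ^x_{y j} V^j
  = (0) + (0)(1) + (0)(1)
  = 0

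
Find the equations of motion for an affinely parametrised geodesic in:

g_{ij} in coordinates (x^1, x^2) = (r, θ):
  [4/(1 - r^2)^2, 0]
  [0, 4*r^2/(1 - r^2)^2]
Geodesic equation: d^2x^k/dλ^2 + Γ^k_{ij} (dx^i/dλ)(dx^j/dλ) = 0.
Non-zero Christoffel symbols:
Γ^r_{r r} = 2*r/(1 - r^2)
Γ^r_{θ θ} = (r^3 + r)/(r^2 - 1)
Γ^θ_{r θ} = (-r^2 - 1)/(r^3 - r)
Substituting (the symmetric pair Γ^k_{ij}, Γ^k_{ji} combines into a factor 2):
d^2r/dλ^2 + (2*r/(1 - r^2)) (dr/dλ)^2 + ((r^3 + r)/(r^2 - 1)) (dθ/dλ)^2 = 0
d^2θ/dλ^2 + ((-2*r^2 - 2)/(r^3 - r)) (dr/dλ)(dθ/dλ) = 0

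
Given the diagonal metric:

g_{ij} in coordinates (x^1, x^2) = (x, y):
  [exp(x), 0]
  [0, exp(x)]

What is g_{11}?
With x^1 = x, x^2 = y, g_{11} = g_{xx} is the row-1, column-1 entry of the matrix.
g_{11} = exp(x)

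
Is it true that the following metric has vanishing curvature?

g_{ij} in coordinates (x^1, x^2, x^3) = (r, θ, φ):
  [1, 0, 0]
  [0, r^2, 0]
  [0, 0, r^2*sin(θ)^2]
Non-zero Christoffel symbols:
Γ^r_{θ θ} = -r
Γ^r_{φ φ} = -r*sin(θ)^2
Γ^θ_{r θ} = 1/r
Γ^θ_{φ φ} = -sin(2*θ)/2
Γ^φ_{r φ} = 1/r
Γ^φ_{θ φ} = 1/tan(θ)
Ricci tensor: R_{rr} = 0, R_{rθ} = 0, R_{rφ} = 0, R_{θθ} = 0, R_{θφ} = 0, R_{φφ} = 0
All R_{ij} vanish; in 3 dimensions the Riemann tensor is fully determined by the Ricci tensor, so R^i_{jkl} = 0: the metric is flat (curvilinear coordinates on flat space).
Yes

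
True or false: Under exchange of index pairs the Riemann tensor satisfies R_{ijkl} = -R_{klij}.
The pair-exchange symmetry has a plus sign: R_{ijkl} = +R_{klij}.
False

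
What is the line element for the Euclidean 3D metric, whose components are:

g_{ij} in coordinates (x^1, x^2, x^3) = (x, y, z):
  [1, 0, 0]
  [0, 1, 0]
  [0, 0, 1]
ds^2 = g_{ij} dx^i dx^j; only the non-zero components contribute.
ds^2 = dx^2 + dy^2 + dz^2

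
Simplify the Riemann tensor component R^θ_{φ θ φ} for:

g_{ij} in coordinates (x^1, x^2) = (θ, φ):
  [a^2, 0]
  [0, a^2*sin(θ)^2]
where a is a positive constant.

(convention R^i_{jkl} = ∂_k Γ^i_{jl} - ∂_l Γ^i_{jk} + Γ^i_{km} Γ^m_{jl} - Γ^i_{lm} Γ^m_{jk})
Non-zero Christoffel symbols (Γ^k_{ij} = Γ^k_{ji}):
Γ^θ_{φ φ} = -sin(2*θ)/2
Γ^φ_{θ φ} = 1/tan(θ)
R^θ_{φ θ φ} = ∂_θ Γ^θ_{φ φ} - ∂_φ Γ^θ_{φ θ} + Γ^θ_{θ m} Γ^m_{φ φ} - Γ^θ_{φ m} Γ^m_{φ θ}
  = (-cos(2*θ)) - (0) + (0) - (-cos(θ)^2) = sin(θ)^2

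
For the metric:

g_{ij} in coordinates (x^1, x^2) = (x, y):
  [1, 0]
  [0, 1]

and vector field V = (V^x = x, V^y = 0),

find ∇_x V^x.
All Christoffel symbols are zero.
∇_x V^x = ∂_x V^x + Γ^x_{x j} V^j
  = (1) + (0)(x) + (0)(0)
  = 1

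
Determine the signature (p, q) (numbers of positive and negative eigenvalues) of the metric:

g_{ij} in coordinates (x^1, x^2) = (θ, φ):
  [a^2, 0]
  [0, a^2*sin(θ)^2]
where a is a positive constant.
The metric is diagonal, so its eigenvalues are the diagonal entries: a^2, a^2*sin(θ)^2 (at a generic point, where coordinate-dependent entries are positive).
2 positive, 0 negative.
(2, 0) - Riemannian (positive definite)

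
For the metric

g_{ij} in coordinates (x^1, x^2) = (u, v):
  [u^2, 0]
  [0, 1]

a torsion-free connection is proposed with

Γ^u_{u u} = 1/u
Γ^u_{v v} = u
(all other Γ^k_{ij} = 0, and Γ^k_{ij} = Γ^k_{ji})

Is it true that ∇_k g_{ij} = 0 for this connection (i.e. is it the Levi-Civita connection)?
Using ∇_k g_{ij} = ∂_k g_{ij} - Γ^m_{ki} g_{mj} - Γ^m_{kj} g_{im}:
∇_v g_{uv} = (0) - (0) - (u^3) = -u^3 ≠ 0
So the connection is not metric compatible (it is not the Levi-Civita connection).
No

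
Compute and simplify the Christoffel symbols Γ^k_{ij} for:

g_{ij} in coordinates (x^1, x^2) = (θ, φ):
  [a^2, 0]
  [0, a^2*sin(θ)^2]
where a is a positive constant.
Using Γ^k_{ij} = (1/2) g^{km} (∂_i g_{mj} + ∂_j g_{mi} - ∂_m g_{ij}); the metric is diagonal, so only the m = k term contributes.
Non-zero symbols (using the symmetry Γ^k_{ij} = Γ^k_{ji}):
Γ^θ_{φ φ} = (1/2) g^{θθ} (∂_φ g_{θφ} + ∂_φ g_{θφ} - ∂_θ g_{φφ}) = (1/2)(1/a^2)((0) + (0) - (a^2*sin(2*θ))) = -sin(2*θ)/2
Γ^φ_{θ φ} = (1/2) g^{φφ} (∂_θ g_{φφ} + ∂_φ g_{φθ} - ∂_φ g_{θφ}) = (1/2)(1/(a^2*sin(θ)^2))((a^2*sin(2*θ)) + (0) - (0)) = 1/tan(θ)
All other Christoffel symbols are zero.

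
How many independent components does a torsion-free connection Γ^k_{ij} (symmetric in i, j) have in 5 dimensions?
Γ^k_{ij} has n choices for the upper index and n(n+1)/2 independent symmetric lower index pairs.
Total = 5 × 5×6/2 = 5 × 15 = 75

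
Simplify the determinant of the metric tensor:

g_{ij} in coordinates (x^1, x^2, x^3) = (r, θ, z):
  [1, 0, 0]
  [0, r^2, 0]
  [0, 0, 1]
Diagonal metric: det(g) = g_{11}·g_{22}·g_{33}
= (1)·(r^2)·(1)
det(g) = r^2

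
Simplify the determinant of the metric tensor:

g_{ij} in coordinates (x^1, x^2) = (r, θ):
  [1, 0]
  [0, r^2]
For a 2×2 metric: det(g) = g_{11}·g_{22} - g_{12}·g_{21}
= (1)·(r^2) - (0)·(0)
= r^2 - 0
det(g) = r^2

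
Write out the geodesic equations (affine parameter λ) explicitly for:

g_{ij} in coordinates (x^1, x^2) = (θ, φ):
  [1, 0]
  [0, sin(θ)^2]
Geodesic equation: d^2x^k/dλ^2 + Γ^k_{ij} (dx^i/dλ)(dx^j/dλ) = 0.
Non-zero Christoffel symbols:
Γ^θ_{φ φ} = -sin(2*θ)/2
Γ^φ_{θ φ} = 1/tan(θ)
Substituting (the symmetric pair Γ^k_{ij}, Γ^k_{ji} combines into a factor 2):
d^2θ/dλ^2 - (sin(2*θ)/2) (dφ/dλ)^2 = 0
d^2φ/dλ^2 + (2/tan(θ)) (dθ/dλ)(dφ/dλ) = 0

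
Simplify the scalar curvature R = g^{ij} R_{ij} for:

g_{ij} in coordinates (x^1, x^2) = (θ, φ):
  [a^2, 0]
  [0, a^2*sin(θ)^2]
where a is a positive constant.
Non-zero Christoffel symbols (Γ^k_{ij} = Γ^k_{ji}):
Γ^θ_{φ φ} = -sin(2*θ)/2
Γ^φ_{θ φ} = 1/tan(θ)
Ricci tensor (R_{ij} = R^k_{ikj}): R_{θθ} = 1, R_{θφ} = 0, R_{φφ} = sin(θ)^2
Inverse metric: g^{θθ} = 1/a^2, g^{φφ} = 1/(a^2*sin(θ)^2)
R = g^{ij} R_{ij} = (1/a^2)(1) + (1/(a^2*sin(θ)^2))(sin(θ)^2) = 2/a^2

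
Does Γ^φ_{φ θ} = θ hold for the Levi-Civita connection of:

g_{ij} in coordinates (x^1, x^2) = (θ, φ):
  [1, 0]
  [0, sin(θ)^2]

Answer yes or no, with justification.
Γ^φ_{φ θ} = (1/2) g^{φφ} (∂_φ g_{φθ} + ∂_θ g_{φφ} - ∂_φ g_{φθ}) = (1/2)(1/sin(θ)^2)((0) + (sin(2*θ)) - (0)) = 1/tan(θ)
This differs from the proposed value θ.
No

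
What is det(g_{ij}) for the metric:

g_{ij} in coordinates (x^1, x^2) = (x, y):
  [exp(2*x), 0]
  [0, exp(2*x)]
For a 2×2 metric: det(g) = g_{11}·g_{22} - g_{12}·g_{21}
= (exp(2*x))·(exp(2*x)) - (0)·(0)
= exp(4*x) - 0
det(g) = exp(4*x)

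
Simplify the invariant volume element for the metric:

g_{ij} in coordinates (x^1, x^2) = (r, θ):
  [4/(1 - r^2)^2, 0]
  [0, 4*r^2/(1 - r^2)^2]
det(g) = 16*r^2/(1 - r^2)^4
√|det(g)| = 4*r/(r^2 - 1)^2
Volume element: dV = 4*r/(r^2 - 1)^2 dr dθ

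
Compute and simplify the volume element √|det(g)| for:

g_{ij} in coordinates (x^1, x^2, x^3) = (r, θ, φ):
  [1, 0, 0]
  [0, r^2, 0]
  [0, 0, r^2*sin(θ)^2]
det(g) = r^4*sin(θ)^2
√|det(g)| = r^2*sin(θ) (taking 0 < θ < π so that |sin(θ)| = sin(θ))
Volume element: dV = r^2*sin(θ) dr dθ dφ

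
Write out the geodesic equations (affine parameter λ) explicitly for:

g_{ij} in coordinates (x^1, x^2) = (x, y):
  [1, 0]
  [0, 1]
Geodesic equation: d^2x^k/dλ^2 + Γ^k_{ij} (dx^i/dλ)(dx^j/dλ) = 0.
All Christoffel symbols vanish, so the geodesics are straight lines:
d^2x/dλ^2 = 0
d^2y/dλ^2 = 0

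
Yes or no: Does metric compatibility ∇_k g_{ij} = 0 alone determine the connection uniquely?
One also needs vanishing torsion; metric compatibility plus torsion-freeness singles out the Levi-Civita connection.
No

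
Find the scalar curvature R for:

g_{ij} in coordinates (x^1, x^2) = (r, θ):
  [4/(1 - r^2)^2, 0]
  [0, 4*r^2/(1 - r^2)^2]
Non-zero Christoffel symbols (Γ^k_{ij} = Γ^k_{ji}):
Γ^r_{r r} = 2*r/(1 - r^2)
Γ^r_{θ θ} = (r^3 + r)/(r^2 - 1)
Γ^θ_{r θ} = (-r^2 - 1)/(r^3 - r)
Ricci tensor (R_{ij} = R^k_{ikj}): R_{rr} = -4/(r^2 - 1)^2, R_{rθ} = 0, R_{θθ} = -4*r^2/(r^2 - 1)^2
Inverse metric: g^{rr} = (1 - r^2)^2/4, g^{θθ} = (1 - r^2)^2/(4*r^2)
R = g^{ij} R_{ij} = ((1 - r^2)^2/4)(-4/(r^2 - 1)^2) + ((1 - r^2)^2/(4*r^2))(-4*r^2/(r^2 - 1)^2) = -2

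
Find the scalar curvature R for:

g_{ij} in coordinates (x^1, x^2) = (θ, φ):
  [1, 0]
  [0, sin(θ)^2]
Non-zero Christoffel symbols (Γ^k_{ij} = Γ^k_{ji}):
Γ^θ_{φ φ} = -sin(2*θ)/2
Γ^φ_{θ φ} = 1/tan(θ)
Ricci tensor (R_{ij} = R^k_{ikj}): R_{θθ} = 1, R_{θφ} = 0, R_{φφ} = sin(θ)^2
Inverse metric: g^{θθ} = 1, g^{φφ} = 1/sin(θ)^2
R = g^{ij} R_{ij} = (1)(1) + (1/sin(θ)^2)(sin(θ)^2) = 2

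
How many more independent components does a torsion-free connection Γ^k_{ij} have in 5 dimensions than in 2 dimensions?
Independent components in n dimensions: n × n(n+1)/2 = n^2(n+1)/2.
5D: 5 × 15 = 75
2D: 2 × 3 = 6
Difference = 75 - 6 = 69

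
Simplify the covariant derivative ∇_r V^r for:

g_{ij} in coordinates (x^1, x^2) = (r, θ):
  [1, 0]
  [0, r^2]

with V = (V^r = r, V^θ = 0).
Non-zero Christoffel symbols:
Γ^r_{θ θ} = -r
Γ^θ_{r θ} = 1/r
∇_r V^r = ∂_r V^r + Γ^r_{r j} V^j
  = (1) + (0)(r) + (0)(0)
  = 1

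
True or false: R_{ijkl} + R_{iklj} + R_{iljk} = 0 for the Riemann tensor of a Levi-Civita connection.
This is the first (algebraic) Bianchi identity.
True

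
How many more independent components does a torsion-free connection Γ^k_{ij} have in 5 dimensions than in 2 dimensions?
Independent components in n dimensions: n × n(n+1)/2 = n^2(n+1)/2.
5D: 5 × 15 = 75
2D: 2 × 3 = 6
Difference = 75 - 6 = 69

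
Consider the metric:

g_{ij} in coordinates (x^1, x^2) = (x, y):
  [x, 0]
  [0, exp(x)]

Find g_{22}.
With x^1 = x, x^2 = y, g_{22} = g_{yy} is the row-2, column-2 entry of the matrix.
g_{22} = exp(x)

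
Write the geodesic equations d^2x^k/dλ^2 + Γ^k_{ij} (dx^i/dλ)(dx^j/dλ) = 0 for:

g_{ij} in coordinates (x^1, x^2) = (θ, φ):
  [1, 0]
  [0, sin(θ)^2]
Geodesic equation: d^2x^k/dλ^2 + Γ^k_{ij} (dx^i/dλ)(dx^j/dλ) = 0.
Non-zero Christoffel symbols:
Γ^θ_{φ φ} = -sin(2*θ)/2
Γ^φ_{θ φ} = 1/tan(θ)
Substituting (the symmetric pair Γ^k_{ij}, Γ^k_{ji} combines into a factor 2):
d^2θ/dλ^2 - (sin(2*θ)/2) (dφ/dλ)^2 = 0
d^2φ/dλ^2 + (2/tan(θ)) (dθ/dλ)(dφ/dλ) = 0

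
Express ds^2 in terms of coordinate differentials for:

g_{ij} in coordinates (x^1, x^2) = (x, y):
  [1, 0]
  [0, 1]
ds^2 = g_{ij} dx^i dx^j; only the non-zero components contribute.
ds^2 = dx^2 + dy^2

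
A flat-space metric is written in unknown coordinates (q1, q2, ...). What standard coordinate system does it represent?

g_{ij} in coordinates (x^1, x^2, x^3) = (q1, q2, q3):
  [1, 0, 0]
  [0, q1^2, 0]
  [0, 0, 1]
The line element ds^2 = dq1^2 + q1^2 dq2^2 + dq3^2 is dr^2 + r^2 dθ^2 + dz^2 with q1 = r, q2 = θ, q3 = z.
cylindrical coordinates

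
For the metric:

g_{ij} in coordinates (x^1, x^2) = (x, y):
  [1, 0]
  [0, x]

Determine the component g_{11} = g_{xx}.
With x^1 = x, x^2 = y, g_{11} = g_{xx} is the row-1, column-1 entry of the matrix.
g_{11} = 1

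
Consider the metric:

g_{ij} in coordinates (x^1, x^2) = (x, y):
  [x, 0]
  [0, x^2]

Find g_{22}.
With x^1 = x, x^2 = y, g_{22} = g_{yy} is the row-2, column-2 entry of the matrix.
g_{22} = x^2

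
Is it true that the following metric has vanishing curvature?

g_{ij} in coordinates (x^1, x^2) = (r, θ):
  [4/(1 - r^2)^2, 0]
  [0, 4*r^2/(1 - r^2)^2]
Non-zero Christoffel symbols:
Γ^r_{r r} = 2*r/(1 - r^2)
Γ^r_{θ θ} = (r^3 + r)/(r^2 - 1)
Γ^θ_{r θ} = (-r^2 - 1)/(r^3 - r)
Ricci tensor: R_{rr} = -4/(r^2 - 1)^2, R_{rθ} = 0, R_{θθ} = -4*r^2/(r^2 - 1)^2
The Ricci tensor is non-zero, so the Riemann tensor is non-zero: not flat.
No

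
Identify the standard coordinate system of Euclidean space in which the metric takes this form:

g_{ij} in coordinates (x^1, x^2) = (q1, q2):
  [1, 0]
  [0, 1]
All components are constant and the metric is the identity, i.e. orthonormal rectilinear coordinates.
Cartesian (2D) coordinates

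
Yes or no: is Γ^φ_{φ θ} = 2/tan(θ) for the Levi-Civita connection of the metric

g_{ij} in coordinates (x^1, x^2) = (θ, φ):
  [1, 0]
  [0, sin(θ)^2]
Γ^φ_{φ θ} = (1/2) g^{φφ} (∂_φ g_{φθ} + ∂_θ g_{φφ} - ∂_φ g_{φθ}) = (1/2)(1/sin(θ)^2)((0) + (sin(2*θ)) - (0)) = 1/tan(θ)
This differs from the proposed value 2/tan(θ).
No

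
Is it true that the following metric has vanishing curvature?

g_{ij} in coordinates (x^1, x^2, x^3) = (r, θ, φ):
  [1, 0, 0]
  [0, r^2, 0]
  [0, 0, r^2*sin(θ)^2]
Non-zero Christoffel symbols:
Γ^r_{θ θ} = -r
Γ^r_{φ φ} = -r*sin(θ)^2
Γ^θ_{r θ} = 1/r
Γ^θ_{φ φ} = -sin(2*θ)/2
Γ^φ_{r φ} = 1/r
Γ^φ_{θ φ} = 1/tan(θ)
Ricci tensor: R_{rr} = 0, R_{rθ} = 0, R_{rφ} = 0, R_{θθ} = 0, R_{θφ} = 0, R_{φφ} = 0
All R_{ij} vanish; in 3 dimensions the Riemann tensor is fully determined by the Ricci tensor, so R^i_{jkl} = 0: the metric is flat (curvilinear coordinates on flat space).
Yes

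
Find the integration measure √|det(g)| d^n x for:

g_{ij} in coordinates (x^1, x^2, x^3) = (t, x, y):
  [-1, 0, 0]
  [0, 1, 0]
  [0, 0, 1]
det(g) = -1
√|det(g)| = 1
Volume element: dV = 1 dt dx dy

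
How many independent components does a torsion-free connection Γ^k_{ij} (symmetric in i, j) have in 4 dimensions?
Γ^k_{ij} has n choices for the upper index and n(n+1)/2 independent symmetric lower index pairs.
Total = 4 × 4×5/2 = 4 × 10 = 40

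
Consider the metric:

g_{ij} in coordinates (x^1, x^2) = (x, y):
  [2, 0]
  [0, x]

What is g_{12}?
With x^1 = x, x^2 = y, g_{12} = g_{xy} is the row-1, column-2 entry of the matrix.
g_{12} = 0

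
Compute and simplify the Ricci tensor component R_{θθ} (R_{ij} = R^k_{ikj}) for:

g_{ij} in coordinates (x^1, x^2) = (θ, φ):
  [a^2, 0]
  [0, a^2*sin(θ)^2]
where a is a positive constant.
Non-zero Christoffel symbols (Γ^k_{ij} = Γ^k_{ji}):
Γ^θ_{φ φ} = -sin(2*θ)/2
Γ^φ_{θ φ} = 1/tan(θ)
R^θ_{θ θ θ} = 0 (a repeated index in an antisymmetric pair)
R^φ_{θ φ θ} = ∂_φ Γ^φ_{θ θ} - ∂_θ Γ^φ_{θ φ} + Γ^φ_{φ m} Γ^m_{θ θ} - Γ^φ_{θ m} Γ^m_{θ φ}
  = (0) - (-1/sin(θ)^2) + (0) - (1/tan(θ)^2) = 1
R_{θθ} = R^θ_{θ θ θ} + R^φ_{θ φ θ} = (0) + (1) = 1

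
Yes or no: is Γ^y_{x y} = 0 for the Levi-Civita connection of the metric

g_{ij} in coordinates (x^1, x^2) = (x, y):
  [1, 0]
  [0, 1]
Γ^y_{x y} = (1/2) g^{yy} (∂_x g_{yy} + ∂_y g_{yx} - ∂_y g_{xy}) = (1/2)(1)((0) + (0) - (0)) = 0
This equals the proposed value 0.
Yes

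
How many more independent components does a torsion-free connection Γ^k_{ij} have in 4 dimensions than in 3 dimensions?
Independent components in n dimensions: n × n(n+1)/2 = n^2(n+1)/2.
4D: 4 × 10 = 40
3D: 3 × 6 = 18
Difference = 40 - 18 = 22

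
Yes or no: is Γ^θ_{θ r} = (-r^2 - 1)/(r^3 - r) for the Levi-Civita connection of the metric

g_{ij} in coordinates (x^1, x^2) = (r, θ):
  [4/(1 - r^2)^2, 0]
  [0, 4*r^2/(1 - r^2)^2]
Γ^θ_{θ r} = (1/2) g^{θθ} (∂_θ g_{θr} + ∂_r g_{θθ} - ∂_θ g_{θr}) = (1/2)((1 - r^2)^2/(4*r^2))((0) + (-8*(r^3 + r)/(r^2 - 1)^3) - (0)) = (-r^2 - 1)/(r^3 - r)
This equals the proposed value (-r^2 - 1)/(r^3 - r).
Yes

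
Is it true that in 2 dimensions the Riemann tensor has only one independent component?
The number of independent components is n^2(n^2-1)/12 = 4·3/12 = 1 for n = 2 (e.g. R_{1212}).
Yes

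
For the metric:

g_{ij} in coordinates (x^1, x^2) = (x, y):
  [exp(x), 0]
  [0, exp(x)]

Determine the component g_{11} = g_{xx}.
With x^1 = x, x^2 = y, g_{11} = g_{xx} is the row-1, column-1 entry of the matrix.
g_{11} = exp(x)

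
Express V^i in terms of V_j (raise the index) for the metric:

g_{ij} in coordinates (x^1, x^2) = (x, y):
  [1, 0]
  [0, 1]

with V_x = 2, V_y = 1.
Inverse metric (diagonal): g^{xx} = 1, g^{yy} = 1
V^i = g^{ij} V_j:
V^x = (1)(2) + (0)(1) = 2
V^y = (0)(2) + (1)(1) = 1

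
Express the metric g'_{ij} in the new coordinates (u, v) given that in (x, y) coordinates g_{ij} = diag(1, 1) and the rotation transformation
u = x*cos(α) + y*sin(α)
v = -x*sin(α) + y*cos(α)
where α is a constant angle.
Invert the transformation: x = u*cos(α) - v*sin(α), y = u*sin(α) + v*cos(α)
g'_{ij} = (∂x^k/∂x'^i)(∂x^l/∂x'^j) g_{kl}; with g_{kl} = δ_{kl} this is Σ_k (∂x^k/∂x'^i)(∂x^k/∂x'^j).
Jacobian: ∂x/∂u = cos(α), ∂x/∂v = -sin(α), ∂y/∂u = sin(α), ∂y/∂v = cos(α)
g'_{uu} = (cos(α))(cos(α)) + (sin(α))(sin(α)) = 1
g'_{uv} = (cos(α))(-sin(α)) + (sin(α))(cos(α)) = 0
g'_{vv} = (-sin(α))(-sin(α)) + (cos(α))(cos(α)) = 1
g'_{ij} = diag(1, 1)
The Euclidean metric is invariant under rotations.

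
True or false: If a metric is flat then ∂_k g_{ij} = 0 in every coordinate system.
Flatness means R^i_{jkl} = 0; the components can still vary, e.g. the flat plane in polar coordinates has g_{θθ} = r^2.
False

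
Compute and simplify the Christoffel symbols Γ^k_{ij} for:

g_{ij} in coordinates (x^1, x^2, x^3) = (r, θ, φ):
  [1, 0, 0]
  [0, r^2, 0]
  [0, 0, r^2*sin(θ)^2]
Using Γ^k_{ij} = (1/2) g^{km} (∂_i g_{mj} + ∂_j g_{mi} - ∂_m g_{ij}); the metric is diagonal, so only the m = k term contributes.
Non-zero symbols (using the symmetry Γ^k_{ij} = Γ^k_{ji}):
Γ^r_{θ θ} = (1/2) g^{rr} (∂_θ g_{rθ} + ∂_θ g_{rθ} - ∂_r g_{θθ}) = (1/2)(1)((0) + (0) - (2*r)) = -r
Γ^r_{φ φ} = (1/2) g^{rr} (∂_φ g_{rφ} + ∂_φ g_{rφ} - ∂_r g_{φφ}) = (1/2)(1)((0) + (0) - (2*r*sin(θ)^2)) = -r*sin(θ)^2
Γ^θ_{r θ} = (1/2) g^{θθ} (∂_r g_{θθ} + ∂_θ g_{θr} - ∂_θ g_{rθ}) = (1/2)(1/r^2)((2*r) + (0) - (0)) = 1/r
Γ^θ_{φ φ} = (1/2) g^{θθ} (∂_φ g_{θφ} + ∂_φ g_{θφ} - ∂_θ g_{φφ}) = (1/2)(1/r^2)((0) + (0) - (r^2*sin(2*θ))) = -sin(2*θ)/2
Γ^φ_{r φ} = (1/2) g^{φφ} (∂_r g_{φφ} + ∂_φ g_{φr} - ∂_φ g_{rφ}) = (1/2)(1/(r^2*sin(θ)^2))((2*r*sin(θ)^2) + (0) - (0)) = 1/r
Γ^φ_{θ φ} = (1/2) g^{φφ} (∂_θ g_{φφ} + ∂_φ g_{φθ} - ∂_φ g_{θφ}) = (1/2)(1/(r^2*sin(θ)^2))((r^2*sin(2*θ)) + (0) - (0)) = 1/tan(θ)
All other Christoffel symbols are zero.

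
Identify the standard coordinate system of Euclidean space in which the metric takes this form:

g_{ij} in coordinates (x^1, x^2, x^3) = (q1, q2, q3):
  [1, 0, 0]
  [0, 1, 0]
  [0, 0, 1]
All components are constant and the metric is the identity, i.e. orthonormal rectilinear coordinates.
Cartesian (3D) coordinates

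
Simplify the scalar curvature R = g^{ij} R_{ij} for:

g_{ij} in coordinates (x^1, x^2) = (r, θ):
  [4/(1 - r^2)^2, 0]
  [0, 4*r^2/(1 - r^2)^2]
Non-zero Christoffel symbols (Γ^k_{ij} = Γ^k_{ji}):
Γ^r_{r r} = 2*r/(1 - r^2)
Γ^r_{θ θ} = (r^3 + r)/(r^2 - 1)
Γ^θ_{r θ} = (-r^2 - 1)/(r^3 - r)
Ricci tensor (R_{ij} = R^k_{ikj}): R_{rr} = -4/(r^2 - 1)^2, R_{rθ} = 0, R_{θθ} = -4*r^2/(r^2 - 1)^2
Inverse metric: g^{rr} = (1 - r^2)^2/4, g^{θθ} = (1 - r^2)^2/(4*r^2)
R = g^{ij} R_{ij} = ((1 - r^2)^2/4)(-4/(r^2 - 1)^2) + ((1 - r^2)^2/(4*r^2))(-4*r^2/(r^2 - 1)^2) = -2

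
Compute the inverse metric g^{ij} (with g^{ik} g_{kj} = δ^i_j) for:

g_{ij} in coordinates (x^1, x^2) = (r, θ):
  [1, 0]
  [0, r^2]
The metric is diagonal, so g^{ij} is diagonal with entries 1/g_{ii}: diag(1, 1/(r^2)).
g^{ij}:
  [1, 0]
  [0, 1/r^2]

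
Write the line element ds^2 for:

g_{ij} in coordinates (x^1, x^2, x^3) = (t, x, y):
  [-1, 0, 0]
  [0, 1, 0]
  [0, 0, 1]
ds^2 = g_{ij} dx^i dx^j; only the non-zero components contribute.
ds^2 = -dt^2 + dx^2 + dy^2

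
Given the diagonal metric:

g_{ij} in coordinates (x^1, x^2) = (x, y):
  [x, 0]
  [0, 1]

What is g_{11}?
With x^1 = x, x^2 = y, g_{11} = g_{xx} is the row-1, column-1 entry of the matrix.
g_{11} = x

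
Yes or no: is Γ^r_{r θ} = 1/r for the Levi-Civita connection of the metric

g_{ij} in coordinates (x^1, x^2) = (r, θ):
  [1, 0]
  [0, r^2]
Γ^r_{r θ} = (1/2) g^{rr} (∂_r g_{rθ} + ∂_θ g_{rr} - ∂_r g_{rθ}) = (1/2)(1)((0) + (0) - (0)) = 0
This differs from the proposed value 1/r.
No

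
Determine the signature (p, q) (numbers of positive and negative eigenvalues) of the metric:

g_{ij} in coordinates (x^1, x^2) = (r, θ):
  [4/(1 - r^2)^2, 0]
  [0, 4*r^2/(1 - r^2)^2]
The metric is diagonal, so its eigenvalues are the diagonal entries: 4/(1 - r^2)^2, 4*r^2/(1 - r^2)^2 (at a generic point, where coordinate-dependent entries are positive).
2 positive, 0 negative.
(2, 0) - Riemannian (positive definite)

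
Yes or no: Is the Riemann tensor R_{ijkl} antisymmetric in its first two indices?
R_{ijkl} = -R_{jikl} (follows from metric compatibility).
Yes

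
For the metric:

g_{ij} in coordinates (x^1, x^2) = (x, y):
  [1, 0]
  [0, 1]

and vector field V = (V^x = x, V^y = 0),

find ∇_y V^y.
All Christoffel symbols are zero.
∇_y V^y = ∂_y V^y + Γ^y_{y j} V^j
  = (0) + (0)(x) + (0)(0)
  = 0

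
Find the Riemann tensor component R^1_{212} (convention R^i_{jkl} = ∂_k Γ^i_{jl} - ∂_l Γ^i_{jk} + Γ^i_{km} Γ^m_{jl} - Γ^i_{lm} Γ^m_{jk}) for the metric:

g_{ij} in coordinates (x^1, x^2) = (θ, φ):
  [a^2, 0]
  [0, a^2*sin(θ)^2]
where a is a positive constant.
Non-zero Christoffel symbols (Γ^k_{ij} = Γ^k_{ji}):
Γ^θ_{φ φ} = -sin(2*θ)/2
Γ^φ_{θ φ} = 1/tan(θ)
R^θ_{φ θ φ} = ∂_θ Γ^θ_{φ φ} - ∂_φ Γ^θ_{φ θ} + Γ^θ_{θ m} Γ^m_{φ φ} - Γ^θ_{φ m} Γ^m_{φ θ}
  = (-cos(2*θ)) - (0) + (0) - (-cos(θ)^2) = sin(θ)^2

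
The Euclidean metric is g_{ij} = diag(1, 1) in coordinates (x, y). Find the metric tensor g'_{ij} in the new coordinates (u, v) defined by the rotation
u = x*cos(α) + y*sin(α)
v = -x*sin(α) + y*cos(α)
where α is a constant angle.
Invert the transformation: x = u*cos(α) - v*sin(α), y = u*sin(α) + v*cos(α)
g'_{ij} = (∂x^k/∂x'^i)(∂x^l/∂x'^j) g_{kl}; with g_{kl} = δ_{kl} this is Σ_k (∂x^k/∂x'^i)(∂x^k/∂x'^j).
Jacobian: ∂x/∂u = cos(α), ∂x/∂v = -sin(α), ∂y/∂u = sin(α), ∂y/∂v = cos(α)
g'_{uu} = (cos(α))(cos(α)) + (sin(α))(sin(α)) = 1
g'_{uv} = (cos(α))(-sin(α)) + (sin(α))(cos(α)) = 0
g'_{vv} = (-sin(α))(-sin(α)) + (cos(α))(cos(α)) = 1
g'_{ij} = diag(1, 1)
The Euclidean metric is invariant under rotations.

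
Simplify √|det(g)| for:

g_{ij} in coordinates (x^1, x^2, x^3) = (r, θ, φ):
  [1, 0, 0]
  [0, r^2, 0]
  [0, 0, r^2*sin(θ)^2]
det(g) = r^4*sin(θ)^2
√|det(g)| = r^2*sin(θ) (taking 0 < θ < π so that |sin(θ)| = sin(θ))
Volume element: dV = r^2*sin(θ) dr dθ dφ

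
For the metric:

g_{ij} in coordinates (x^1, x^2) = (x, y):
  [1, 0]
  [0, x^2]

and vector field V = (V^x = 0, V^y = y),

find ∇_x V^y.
Non-zero Christoffel symbols:
Γ^x_{y y} = -x
Γ^y_{x y} = 1/x
∇_x V^y = ∂_x V^y + Γ^y_{x j} V^j
  = (0) + (0)(0) + (1/x)(y)
  = y/x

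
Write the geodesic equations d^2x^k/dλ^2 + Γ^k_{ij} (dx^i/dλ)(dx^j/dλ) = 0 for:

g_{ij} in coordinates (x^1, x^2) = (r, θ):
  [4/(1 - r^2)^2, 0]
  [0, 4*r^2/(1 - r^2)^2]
Geodesic equation: d^2x^k/dλ^2 + Γ^k_{ij} (dx^i/dλ)(dx^j/dλ) = 0.
Non-zero Christoffel symbols:
Γ^r_{r r} = 2*r/(1 - r^2)
Γ^r_{θ θ} = (r^3 + r)/(r^2 - 1)
Γ^θ_{r θ} = (-r^2 - 1)/(r^3 - r)
Substituting (the symmetric pair Γ^k_{ij}, Γ^k_{ji} combines into a factor 2):
d^2r/dλ^2 + (2*r/(1 - r^2)) (dr/dλ)^2 + ((r^3 + r)/(r^2 - 1)) (dθ/dλ)^2 = 0
d^2θ/dλ^2 + ((-2*r^2 - 2)/(r^3 - r)) (dr/dλ)(dθ/dλ) = 0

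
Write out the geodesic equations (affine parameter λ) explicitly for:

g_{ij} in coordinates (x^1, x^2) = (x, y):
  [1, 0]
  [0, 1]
Geodesic equation: d^2x^k/dλ^2 + Γ^k_{ij} (dx^i/dλ)(dx^j/dλ) = 0.
All Christoffel symbols vanish, so the geodesics are straight lines:
d^2x/dλ^2 = 0
d^2y/dλ^2 = 0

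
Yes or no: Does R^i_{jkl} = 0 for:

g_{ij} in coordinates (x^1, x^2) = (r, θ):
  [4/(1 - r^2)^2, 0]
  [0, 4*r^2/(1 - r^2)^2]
Non-zero Christoffel symbols:
Γ^r_{r r} = 2*r/(1 - r^2)
Γ^r_{θ θ} = (r^3 + r)/(r^2 - 1)
Γ^θ_{r θ} = (-r^2 - 1)/(r^3 - r)
Ricci tensor: R_{rr} = -4/(r^2 - 1)^2, R_{rθ} = 0, R_{θθ} = -4*r^2/(r^2 - 1)^2
The Ricci tensor is non-zero, so the Riemann tensor is non-zero: not flat.
No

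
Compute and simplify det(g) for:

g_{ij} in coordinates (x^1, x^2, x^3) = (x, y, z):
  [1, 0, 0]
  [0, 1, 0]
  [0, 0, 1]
Diagonal metric: det(g) = g_{11}·g_{22}·g_{33}
= (1)·(1)·(1)
det(g) = 1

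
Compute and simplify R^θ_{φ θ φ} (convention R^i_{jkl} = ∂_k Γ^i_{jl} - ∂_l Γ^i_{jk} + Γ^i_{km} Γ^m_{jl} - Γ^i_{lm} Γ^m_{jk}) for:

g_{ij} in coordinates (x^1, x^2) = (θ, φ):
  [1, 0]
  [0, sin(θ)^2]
Non-zero Christoffel symbols (Γ^k_{ij} = Γ^k_{ji}):
Γ^θ_{φ φ} = -sin(2*θ)/2
Γ^φ_{θ φ} = 1/tan(θ)
R^θ_{φ θ φ} = ∂_θ Γ^θ_{φ φ} - ∂_φ Γ^θ_{φ θ} + Γ^θ_{θ m} Γ^m_{φ φ} - Γ^θ_{φ m} Γ^m_{φ θ}
  = (-cos(2*θ)) - (0) + (0) - (-cos(θ)^2) = sin(θ)^2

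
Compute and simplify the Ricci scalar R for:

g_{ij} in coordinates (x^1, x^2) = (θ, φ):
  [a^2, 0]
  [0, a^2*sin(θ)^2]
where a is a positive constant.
Non-zero Christoffel symbols (Γ^k_{ij} = Γ^k_{ji}):
Γ^θ_{φ φ} = -sin(2*θ)/2
Γ^φ_{θ φ} = 1/tan(θ)
Ricci tensor (R_{ij} = R^k_{ikj}): R_{θθ} = 1, R_{θφ} = 0, R_{φφ} = sin(θ)^2
Inverse metric: g^{θθ} = 1/a^2, g^{φφ} = 1/(a^2*sin(θ)^2)
R = g^{ij} R_{ij} = (1/a^2)(1) + (1/(a^2*sin(θ)^2))(sin(θ)^2) = 2/a^2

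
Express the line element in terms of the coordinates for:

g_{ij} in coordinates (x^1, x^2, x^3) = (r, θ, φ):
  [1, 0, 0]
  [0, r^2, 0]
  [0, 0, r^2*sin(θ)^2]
ds^2 = g_{ij} dx^i dx^j; only the non-zero components contribute.
ds^2 = dr^2 + r^2 dθ^2 + r^2*sin(θ)^2 dφ^2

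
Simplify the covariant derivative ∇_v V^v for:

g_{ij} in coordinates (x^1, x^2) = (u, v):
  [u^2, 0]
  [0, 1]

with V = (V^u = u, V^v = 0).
Non-zero Christoffel symbols:
Γ^u_{u u} = 1/u
∇_v V^v = ∂_v V^v + Γ^v_{v j} V^j
  = (0) + (0)(u) + (0)(0)
  = 0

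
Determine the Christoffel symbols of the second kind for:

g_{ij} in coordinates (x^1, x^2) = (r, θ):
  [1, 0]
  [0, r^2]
Using Γ^k_{ij} = (1/2) g^{km} (∂_i g_{mj} + ∂_j g_{mi} - ∂_m g_{ij}); the metric is diagonal, so only the m = k term contributes.
Non-zero symbols (using the symmetry Γ^k_{ij} = Γ^k_{ji}):
Γ^r_{θ θ} = (1/2) g^{rr} (∂_θ g_{rθ} + ∂_θ g_{rθ} - ∂_r g_{θθ}) = (1/2)(1)((0) + (0) - (2*r)) = -r
Γ^θ_{r θ} = (1/2) g^{θθ} (∂_r g_{θθ} + ∂_θ g_{θr} - ∂_θ g_{rθ}) = (1/2)(1/r^2)((2*r) + (0) - (0)) = 1/r
All other Christoffel symbols are zero.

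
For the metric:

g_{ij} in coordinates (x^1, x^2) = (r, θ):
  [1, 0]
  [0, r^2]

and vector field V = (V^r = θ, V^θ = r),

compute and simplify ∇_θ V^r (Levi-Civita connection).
Non-zero Christoffel symbols:
Γ^r_{θ θ} = -r
Γ^θ_{r θ} = 1/r
∇_θ V^r = ∂_θ V^r + Γ^r_{θ j} V^j
  = (1) + (0)(θ) + (-r)(r)
  = 1 - r^2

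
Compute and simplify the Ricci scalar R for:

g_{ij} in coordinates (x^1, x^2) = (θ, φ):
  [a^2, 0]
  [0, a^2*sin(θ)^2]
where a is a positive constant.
Non-zero Christoffel symbols (Γ^k_{ij} = Γ^k_{ji}):
Γ^θ_{φ φ} = -sin(2*θ)/2
Γ^φ_{θ φ} = 1/tan(θ)
Ricci tensor (R_{ij} = R^k_{ikj}): R_{θθ} = 1, R_{θφ} = 0, R_{φφ} = sin(θ)^2
Inverse metric: g^{θθ} = 1/a^2, g^{φφ} = 1/(a^2*sin(θ)^2)
R = g^{ij} R_{ij} = (1/a^2)(1) + (1/(a^2*sin(θ)^2))(sin(θ)^2) = 2/a^2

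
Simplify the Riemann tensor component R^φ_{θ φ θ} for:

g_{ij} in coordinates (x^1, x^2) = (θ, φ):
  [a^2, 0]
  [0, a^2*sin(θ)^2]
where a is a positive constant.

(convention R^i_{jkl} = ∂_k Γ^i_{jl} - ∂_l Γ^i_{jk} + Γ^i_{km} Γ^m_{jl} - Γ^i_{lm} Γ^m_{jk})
Non-zero Christoffel symbols (Γ^k_{ij} = Γ^k_{ji}):
Γ^θ_{φ φ} = -sin(2*θ)/2
Γ^φ_{θ φ} = 1/tan(θ)
R^φ_{θ φ θ} = ∂_φ Γ^φ_{θ θ} - ∂_θ Γ^φ_{θ φ} + Γ^φ_{φ m} Γ^m_{θ θ} - Γ^φ_{θ m} Γ^m_{θ φ}
  = (0) - (-1/sin(θ)^2) + (0) - (1/tan(θ)^2) = 1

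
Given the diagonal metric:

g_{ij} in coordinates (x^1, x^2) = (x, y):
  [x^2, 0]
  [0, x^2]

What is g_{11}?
With x^1 = x, x^2 = y, g_{11} = g_{xx} is the row-1, column-1 entry of the matrix.
g_{11} = x^2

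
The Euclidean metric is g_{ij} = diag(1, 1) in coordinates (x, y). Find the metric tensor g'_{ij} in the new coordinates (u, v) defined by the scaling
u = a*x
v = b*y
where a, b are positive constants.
Invert the transformation: x = u/a, y = v/b
g'_{ij} = (∂x^k/∂x'^i)(∂x^l/∂x'^j) g_{kl}; with g_{kl} = δ_{kl} this is Σ_k (∂x^k/∂x'^i)(∂x^k/∂x'^j).
Jacobian: ∂x/∂u = 1/a, ∂x/∂v = 0, ∂y/∂u = 0, ∂y/∂v = 1/b
g'_{uu} = (1/a)(1/a) + (0)(0) = 1/a^2
g'_{uv} = (1/a)(0) + (0)(1/b) = 0
g'_{vv} = (0)(0) + (1/b)(1/b) = 1/b^2
g'_{ij} = diag(1/a^2, 1/b^2)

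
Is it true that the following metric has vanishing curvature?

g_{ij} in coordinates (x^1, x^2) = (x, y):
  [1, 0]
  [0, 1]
All metric components are constant, so every Christoffel symbol vanishes and R^i_{jkl} = 0.
Yes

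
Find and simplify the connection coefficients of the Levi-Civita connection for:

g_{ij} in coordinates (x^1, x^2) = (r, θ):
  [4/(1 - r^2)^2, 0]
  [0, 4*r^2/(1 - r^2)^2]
Using Γ^k_{ij} = (1/2) g^{km} (∂_i g_{mj} + ∂_j g_{mi} - ∂_m g_{ij}); the metric is diagonal, so only the m = k term contributes.
Non-zero symbols (using the symmetry Γ^k_{ij} = Γ^k_{ji}):
Γ^r_{r r} = (1/2) g^{rr} (∂_r g_{rr} + ∂_r g_{rr} - ∂_r g_{rr}) = (1/2)((1 - r^2)^2/4)((16*r/(1 - r^2)^3) + (16*r/(1 - r^2)^3) - (16*r/(1 - r^2)^3)) = 2*r/(1 - r^2)
Γ^r_{θ θ} = (1/2) g^{rr} (∂_θ g_{rθ} + ∂_θ g_{rθ} - ∂_r g_{θθ}) = (1/2)((1 - r^2)^2/4)((0) + (0) - (-8*(r^3 + r)/(r^2 - 1)^3)) = (r^3 + r)/(r^2 - 1)
Γ^θ_{r θ} = (1/2) g^{θθ} (∂_r g_{θθ} + ∂_θ g_{θr} - ∂_θ g_{rθ}) = (1/2)((1 - r^2)^2/(4*r^2))((-8*(r^3 + r)/(r^2 - 1)^3) + (0) - (0)) = (-r^2 - 1)/(r^3 - r)
All other Christoffel symbols are zero.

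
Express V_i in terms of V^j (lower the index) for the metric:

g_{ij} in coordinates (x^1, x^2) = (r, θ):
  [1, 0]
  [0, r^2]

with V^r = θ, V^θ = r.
V_i = g_{ij} V^j:
V_r = (1)(θ) + (0)(r) = θ
V_θ = (0)(θ) + (r^2)(r) = r^3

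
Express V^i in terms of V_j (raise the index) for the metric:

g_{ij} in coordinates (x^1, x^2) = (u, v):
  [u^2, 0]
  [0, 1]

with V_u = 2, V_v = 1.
Inverse metric (diagonal): g^{uu} = 1/u^2, g^{vv} = 1
V^i = g^{ij} V_j:
V^u = (1/u^2)(2) + (0)(1) = 2/u^2
V^v = (0)(2) + (1)(1) = 1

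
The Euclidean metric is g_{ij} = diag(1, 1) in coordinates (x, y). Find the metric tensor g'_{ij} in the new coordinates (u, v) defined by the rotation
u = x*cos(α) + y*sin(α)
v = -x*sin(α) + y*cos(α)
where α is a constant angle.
Invert the transformation: x = u*cos(α) - v*sin(α), y = u*sin(α) + v*cos(α)
g'_{ij} = (∂x^k/∂x'^i)(∂x^l/∂x'^j) g_{kl}; with g_{kl} = δ_{kl} this is Σ_k (∂x^k/∂x'^i)(∂x^k/∂x'^j).
Jacobian: ∂x/∂u = cos(α), ∂x/∂v = -sin(α), ∂y/∂u = sin(α), ∂y/∂v = cos(α)
g'_{uu} = (cos(α))(cos(α)) + (sin(α))(sin(α)) = 1
g'_{uv} = (cos(α))(-sin(α)) + (sin(α))(cos(α)) = 0
g'_{vv} = (-sin(α))(-sin(α)) + (cos(α))(cos(α)) = 1
g'_{ij} = diag(1, 1)
The Euclidean metric is invariant under rotations.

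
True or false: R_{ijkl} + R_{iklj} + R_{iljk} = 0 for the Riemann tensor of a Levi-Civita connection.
This is the first (algebraic) Bianchi identity.
True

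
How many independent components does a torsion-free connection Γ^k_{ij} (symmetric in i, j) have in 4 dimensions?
Γ^k_{ij} has n choices for the upper index and n(n+1)/2 independent symmetric lower index pairs.
Total = 4 × 4×5/2 = 4 × 10 = 40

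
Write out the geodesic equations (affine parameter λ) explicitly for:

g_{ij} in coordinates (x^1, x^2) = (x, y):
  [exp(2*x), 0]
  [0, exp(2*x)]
Geodesic equation: d^2x^k/dλ^2 + Γ^k_{ij} (dx^i/dλ)(dx^j/dλ) = 0.
Non-zero Christoffel symbols:
Γ^x_{x x} = 1
Γ^x_{y y} = -1
Γ^y_{x y} = 1
Substituting (the symmetric pair Γ^k_{ij}, Γ^k_{ji} combines into a factor 2):
d^2x/dλ^2 + (dx/dλ)^2 - (dy/dλ)^2 = 0
d^2y/dλ^2 + 2 (dx/dλ)(dy/dλ) = 0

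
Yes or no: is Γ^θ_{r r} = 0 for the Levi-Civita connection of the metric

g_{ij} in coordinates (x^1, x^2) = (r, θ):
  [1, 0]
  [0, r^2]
Γ^θ_{r r} = (1/2) g^{θθ} (∂_r g_{θr} + ∂_r g_{θr} - ∂_θ g_{rr}) = (1/2)(1/r^2)((0) + (0) - (0)) = 0
This equals the proposed value 0.
Yes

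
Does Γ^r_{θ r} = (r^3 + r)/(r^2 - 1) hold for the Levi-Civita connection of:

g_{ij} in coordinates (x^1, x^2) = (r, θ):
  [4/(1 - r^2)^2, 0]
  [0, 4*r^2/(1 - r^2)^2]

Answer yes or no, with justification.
Γ^r_{θ r} = (1/2) g^{rr} (∂_θ g_{rr} + ∂_r g_{rθ} - ∂_r g_{θr}) = (1/2)((1 - r^2)^2/4)((0) + (0) - (0)) = 0
This differs from the proposed value (r^3 + r)/(r^2 - 1).
No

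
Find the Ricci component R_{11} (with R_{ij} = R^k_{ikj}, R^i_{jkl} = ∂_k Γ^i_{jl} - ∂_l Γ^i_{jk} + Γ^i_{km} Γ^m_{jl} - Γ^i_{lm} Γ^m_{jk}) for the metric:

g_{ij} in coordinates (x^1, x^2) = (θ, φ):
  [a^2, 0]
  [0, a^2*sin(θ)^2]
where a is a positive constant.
Non-zero Christoffel symbols (Γ^k_{ij} = Γ^k_{ji}):
Γ^θ_{φ φ} = -sin(2*θ)/2
Γ^φ_{θ φ} = 1/tan(θ)
R^θ_{θ θ θ} = 0 (a repeated index in an antisymmetric pair)
R^φ_{θ φ θ} = ∂_φ Γ^φ_{θ θ} - ∂_θ Γ^φ_{θ φ} + Γ^φ_{φ m} Γ^m_{θ θ} - Γ^φ_{θ m} Γ^m_{θ φ}
  = (0) - (-1/sin(θ)^2) + (0) - (1/tan(θ)^2) = 1
R_{θθ} = R^θ_{θ θ θ} + R^φ_{θ φ θ} = (0) + (1) = 1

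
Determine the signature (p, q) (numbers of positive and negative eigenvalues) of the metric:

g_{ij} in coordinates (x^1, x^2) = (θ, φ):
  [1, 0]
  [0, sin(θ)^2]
The metric is diagonal, so its eigenvalues are the diagonal entries: 1, sin(θ)^2 (at a generic point, where coordinate-dependent entries are positive).
2 positive, 0 negative.
(2, 0) - Riemannian (positive definite)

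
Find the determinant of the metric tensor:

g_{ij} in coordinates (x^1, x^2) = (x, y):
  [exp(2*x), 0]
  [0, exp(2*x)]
For a 2×2 metric: det(g) = g_{11}·g_{22} - g_{12}·g_{21}
= (exp(2*x))·(exp(2*x)) - (0)·(0)
= exp(4*x) - 0
det(g) = exp(4*x)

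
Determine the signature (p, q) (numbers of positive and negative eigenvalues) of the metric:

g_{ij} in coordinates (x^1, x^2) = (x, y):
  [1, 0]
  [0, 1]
The metric is diagonal, so its eigenvalues are the diagonal entries: 1, 1 (at a generic point, where coordinate-dependent entries are positive).
2 positive, 0 negative.
(2, 0) - Riemannian (positive definite)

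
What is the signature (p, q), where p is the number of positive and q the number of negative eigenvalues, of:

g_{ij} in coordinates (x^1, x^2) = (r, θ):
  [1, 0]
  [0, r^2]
The metric is diagonal, so its eigenvalues are the diagonal entries: 1, r^2 (at a generic point, where coordinate-dependent entries are positive).
2 positive, 0 negative.
(2, 0) - Riemannian (positive definite)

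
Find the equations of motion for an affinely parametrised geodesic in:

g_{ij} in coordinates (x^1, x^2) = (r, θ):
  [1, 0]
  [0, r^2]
Geodesic equation: d^2x^k/dλ^2 + Γ^k_{ij} (dx^i/dλ)(dx^j/dλ) = 0.
Non-zero Christoffel symbols:
Γ^r_{θ θ} = -r
Γ^θ_{r θ} = 1/r
Substituting (the symmetric pair Γ^k_{ij}, Γ^k_{ji} combines into a factor 2):
d^2r/dλ^2 - r (dθ/dλ)^2 = 0
d^2θ/dλ^2 + (2/r) (dr/dλ)(dθ/dλ) = 0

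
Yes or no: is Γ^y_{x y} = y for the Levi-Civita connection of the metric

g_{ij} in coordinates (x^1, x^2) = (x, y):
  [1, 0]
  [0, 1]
Γ^y_{x y} = (1/2) g^{yy} (∂_x g_{yy} + ∂_y g_{yx} - ∂_y g_{xy}) = (1/2)(1)((0) + (0) - (0)) = 0
This differs from the proposed value y.
No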